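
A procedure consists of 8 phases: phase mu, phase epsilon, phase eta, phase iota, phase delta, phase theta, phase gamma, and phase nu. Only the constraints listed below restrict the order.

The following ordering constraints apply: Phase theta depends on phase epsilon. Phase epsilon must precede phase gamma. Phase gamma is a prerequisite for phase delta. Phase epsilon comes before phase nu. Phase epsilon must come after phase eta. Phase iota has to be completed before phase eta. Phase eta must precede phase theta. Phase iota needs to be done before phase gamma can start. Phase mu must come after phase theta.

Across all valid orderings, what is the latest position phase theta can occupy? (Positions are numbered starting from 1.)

7

The only phase forced after phase theta (directly or by a chain) is phase mu.
So at least 1 phase follows phase theta, putting phase theta no later than position 7. That position is achievable by scheduling everything else first.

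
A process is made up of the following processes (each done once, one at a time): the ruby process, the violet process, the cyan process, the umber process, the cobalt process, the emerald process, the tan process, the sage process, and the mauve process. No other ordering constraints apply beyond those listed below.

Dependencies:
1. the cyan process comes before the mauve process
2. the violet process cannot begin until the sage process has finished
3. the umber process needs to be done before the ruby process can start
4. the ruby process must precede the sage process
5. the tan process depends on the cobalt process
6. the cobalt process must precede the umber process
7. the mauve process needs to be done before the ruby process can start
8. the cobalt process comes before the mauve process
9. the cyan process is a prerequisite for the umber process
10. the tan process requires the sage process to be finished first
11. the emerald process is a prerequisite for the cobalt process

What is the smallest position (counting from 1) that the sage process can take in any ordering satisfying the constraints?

7

Working backwards through the constraints from the sage process, its full set of required predecessors is the ruby process, the cyan process, the umber process, the cobalt process, the emerald process, the mauve process — 6 of them.
So at minimum 6 processes come before the sage process, putting the sage process no earlier than position 7. That position is achievable by scheduling exactly those predecessors first.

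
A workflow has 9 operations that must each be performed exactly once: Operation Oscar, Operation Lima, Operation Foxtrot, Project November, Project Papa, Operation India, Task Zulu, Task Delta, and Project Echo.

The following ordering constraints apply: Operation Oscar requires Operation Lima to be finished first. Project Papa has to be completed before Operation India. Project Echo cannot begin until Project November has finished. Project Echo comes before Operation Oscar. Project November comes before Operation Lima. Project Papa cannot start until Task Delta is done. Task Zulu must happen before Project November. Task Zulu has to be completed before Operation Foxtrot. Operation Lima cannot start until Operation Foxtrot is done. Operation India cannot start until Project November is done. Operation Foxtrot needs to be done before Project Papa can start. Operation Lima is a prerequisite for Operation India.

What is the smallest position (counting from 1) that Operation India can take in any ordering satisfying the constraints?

The operations that are forced before Operation India, directly or transitively, are Operation Lima, Operation Foxtrot, Project November, Project Papa, Task Zulu, Task Delta. That's 6 operations.
So at minimum 6 operations come before Operation India, putting Operation India no earlier than position 7. That position is achievable by scheduling exactly those predecessors first.

7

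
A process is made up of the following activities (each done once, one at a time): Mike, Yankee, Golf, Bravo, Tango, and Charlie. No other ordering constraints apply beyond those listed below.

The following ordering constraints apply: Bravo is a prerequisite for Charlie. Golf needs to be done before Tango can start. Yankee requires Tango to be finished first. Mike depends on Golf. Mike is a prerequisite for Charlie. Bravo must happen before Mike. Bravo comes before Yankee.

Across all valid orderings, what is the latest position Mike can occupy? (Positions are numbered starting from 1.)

5

The only activity forced after Mike (directly or by a chain) is Charlie.
With 1 mandatory successor out of 6 activities total, the latest slot for Mike is 6−1 = 5, and it's reachable by doing all non-successors before Mike.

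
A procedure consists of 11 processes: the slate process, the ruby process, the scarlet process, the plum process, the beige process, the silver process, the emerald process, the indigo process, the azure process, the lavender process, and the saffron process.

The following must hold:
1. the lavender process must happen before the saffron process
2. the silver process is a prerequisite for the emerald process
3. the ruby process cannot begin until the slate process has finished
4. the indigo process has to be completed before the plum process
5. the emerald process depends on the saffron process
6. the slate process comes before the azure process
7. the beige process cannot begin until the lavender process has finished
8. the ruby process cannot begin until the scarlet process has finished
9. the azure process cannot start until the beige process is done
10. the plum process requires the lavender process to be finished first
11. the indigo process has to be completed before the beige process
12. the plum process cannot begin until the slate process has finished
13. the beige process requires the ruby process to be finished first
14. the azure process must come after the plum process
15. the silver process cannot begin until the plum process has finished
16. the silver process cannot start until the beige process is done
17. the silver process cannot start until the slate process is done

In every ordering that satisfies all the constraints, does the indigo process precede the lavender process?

No chain of constraints connects the indigo process to the lavender process in either direction.
There exist valid orderings with the lavender process before the indigo process, so the indigo process is not required to come first.

No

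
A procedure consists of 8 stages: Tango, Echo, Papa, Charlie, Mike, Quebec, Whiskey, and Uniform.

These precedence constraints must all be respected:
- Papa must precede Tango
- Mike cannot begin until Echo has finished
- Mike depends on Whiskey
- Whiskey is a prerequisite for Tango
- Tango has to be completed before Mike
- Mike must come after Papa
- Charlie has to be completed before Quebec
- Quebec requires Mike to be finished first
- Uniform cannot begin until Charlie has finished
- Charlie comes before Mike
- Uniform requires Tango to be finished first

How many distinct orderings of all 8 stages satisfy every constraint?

128

The stages with no prerequisites are Echo, Papa, Charlie, Whiskey; any of them can be placed first.
Systematically extending each partial ordering one stage at a time and counting, there are 128 complete orderings.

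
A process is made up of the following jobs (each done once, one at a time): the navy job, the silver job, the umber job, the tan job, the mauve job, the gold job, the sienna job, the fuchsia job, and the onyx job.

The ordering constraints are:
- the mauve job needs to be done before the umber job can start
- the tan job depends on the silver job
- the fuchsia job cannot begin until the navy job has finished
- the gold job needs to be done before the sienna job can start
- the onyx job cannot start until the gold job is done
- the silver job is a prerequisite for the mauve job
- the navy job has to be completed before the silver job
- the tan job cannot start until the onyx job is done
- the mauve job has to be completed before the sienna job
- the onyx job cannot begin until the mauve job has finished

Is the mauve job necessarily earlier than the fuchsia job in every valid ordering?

The mauve job and the fuchsia job are not related by any chain of constraints.
A valid ordering placing the fuchsia job before the mauve job exists, so the answer is no.

No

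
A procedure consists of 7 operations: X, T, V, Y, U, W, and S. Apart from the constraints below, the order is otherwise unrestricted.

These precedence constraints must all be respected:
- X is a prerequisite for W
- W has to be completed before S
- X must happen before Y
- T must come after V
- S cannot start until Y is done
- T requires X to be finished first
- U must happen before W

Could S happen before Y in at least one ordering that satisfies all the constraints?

There is a dependency chain Y → S, so S always comes after Y.
So no valid ordering can have S before Y.

No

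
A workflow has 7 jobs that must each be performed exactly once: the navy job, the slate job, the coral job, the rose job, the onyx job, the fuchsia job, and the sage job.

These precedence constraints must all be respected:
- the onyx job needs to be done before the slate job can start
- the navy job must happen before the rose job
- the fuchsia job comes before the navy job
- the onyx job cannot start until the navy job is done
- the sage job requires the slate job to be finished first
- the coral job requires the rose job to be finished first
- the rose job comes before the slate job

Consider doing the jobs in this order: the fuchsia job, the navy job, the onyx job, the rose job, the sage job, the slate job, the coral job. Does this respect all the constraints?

No

Here the slate job comes after the sage job.
That contradicts the constraint that the slate job must precede the sage job.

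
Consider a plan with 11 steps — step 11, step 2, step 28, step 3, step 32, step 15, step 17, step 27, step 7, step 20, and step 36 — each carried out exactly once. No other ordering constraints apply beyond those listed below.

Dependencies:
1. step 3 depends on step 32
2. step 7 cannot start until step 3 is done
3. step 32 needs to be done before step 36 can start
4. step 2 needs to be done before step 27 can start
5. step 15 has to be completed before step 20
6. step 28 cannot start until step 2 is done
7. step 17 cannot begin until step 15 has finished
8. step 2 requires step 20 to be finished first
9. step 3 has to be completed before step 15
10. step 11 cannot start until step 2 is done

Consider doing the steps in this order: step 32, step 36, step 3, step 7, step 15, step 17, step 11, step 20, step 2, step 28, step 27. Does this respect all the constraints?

No

The sequence places step 11 ahead of step 2.
But one of the constraints requires step 2 before step 11, so this ordering violates it.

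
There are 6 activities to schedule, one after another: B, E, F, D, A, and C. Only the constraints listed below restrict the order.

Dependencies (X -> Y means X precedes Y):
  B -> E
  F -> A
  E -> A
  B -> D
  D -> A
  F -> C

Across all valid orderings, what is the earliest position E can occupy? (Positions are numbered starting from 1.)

2

Working backwards through the constraints from E, its only required predecessor is B.
With 1 mandatory predecessor, the earliest E can sit is position 1+1 = 2, and placing just that one first achieves it.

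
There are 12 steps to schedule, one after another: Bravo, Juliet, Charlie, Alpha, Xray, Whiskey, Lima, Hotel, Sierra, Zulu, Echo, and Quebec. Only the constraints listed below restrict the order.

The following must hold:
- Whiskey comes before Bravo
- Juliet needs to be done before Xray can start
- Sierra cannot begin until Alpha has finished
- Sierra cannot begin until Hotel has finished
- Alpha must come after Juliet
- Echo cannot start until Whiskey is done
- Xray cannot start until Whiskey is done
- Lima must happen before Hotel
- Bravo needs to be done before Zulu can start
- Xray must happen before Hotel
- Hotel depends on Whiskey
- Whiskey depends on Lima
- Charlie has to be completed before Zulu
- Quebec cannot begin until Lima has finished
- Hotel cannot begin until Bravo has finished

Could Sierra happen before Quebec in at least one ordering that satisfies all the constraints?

Yes

Nothing in the constraints forces Quebec before Sierra — there is no chain from Quebec to Sierra.
That means at least one valid schedule has Sierra before Quebec.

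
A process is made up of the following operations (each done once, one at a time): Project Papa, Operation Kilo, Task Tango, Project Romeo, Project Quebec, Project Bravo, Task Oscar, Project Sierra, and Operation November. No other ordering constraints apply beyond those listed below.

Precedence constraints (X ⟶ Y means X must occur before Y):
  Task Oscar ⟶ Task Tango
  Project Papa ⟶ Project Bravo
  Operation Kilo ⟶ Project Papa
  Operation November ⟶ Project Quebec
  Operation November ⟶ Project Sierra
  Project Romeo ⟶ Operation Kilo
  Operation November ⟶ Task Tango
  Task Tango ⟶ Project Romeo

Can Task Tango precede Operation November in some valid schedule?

No

The constraints give a chain Operation November → Task Tango, which forces Operation November before Task Tango.
So no valid ordering can have Task Tango before Operation November.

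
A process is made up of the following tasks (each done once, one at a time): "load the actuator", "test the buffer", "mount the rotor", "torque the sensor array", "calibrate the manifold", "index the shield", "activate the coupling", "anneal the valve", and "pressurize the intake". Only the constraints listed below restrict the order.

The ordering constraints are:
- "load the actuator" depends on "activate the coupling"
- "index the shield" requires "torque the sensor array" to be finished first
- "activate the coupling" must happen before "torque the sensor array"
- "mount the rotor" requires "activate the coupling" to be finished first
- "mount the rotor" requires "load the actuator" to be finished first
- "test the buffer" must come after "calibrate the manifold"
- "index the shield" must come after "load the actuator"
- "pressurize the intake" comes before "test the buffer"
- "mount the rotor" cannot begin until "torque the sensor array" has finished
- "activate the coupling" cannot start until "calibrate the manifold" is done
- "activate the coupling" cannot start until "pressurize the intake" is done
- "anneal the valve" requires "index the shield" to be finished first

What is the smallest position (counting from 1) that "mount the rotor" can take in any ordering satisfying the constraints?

The tasks that are forced before "mount the rotor", directly or transitively, are "load the actuator", "torque the sensor array", "calibrate the manifold", "activate the coupling", "pressurize the intake". That's 5 tasks.
So at minimum 5 tasks come before "mount the rotor", putting "mount the rotor" no earlier than position 6. That position is achievable by scheduling exactly those predecessors first.

6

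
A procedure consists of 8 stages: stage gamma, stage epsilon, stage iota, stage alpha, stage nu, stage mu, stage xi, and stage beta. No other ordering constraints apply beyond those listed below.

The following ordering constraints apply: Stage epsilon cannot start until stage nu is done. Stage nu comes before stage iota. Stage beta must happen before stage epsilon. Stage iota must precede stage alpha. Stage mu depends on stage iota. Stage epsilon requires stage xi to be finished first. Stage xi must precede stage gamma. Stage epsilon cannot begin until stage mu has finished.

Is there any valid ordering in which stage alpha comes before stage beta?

No chain of constraints runs from stage beta to stage alpha, so stage beta is not required to come first.
That means at least one valid schedule has stage alpha before stage beta.

Yes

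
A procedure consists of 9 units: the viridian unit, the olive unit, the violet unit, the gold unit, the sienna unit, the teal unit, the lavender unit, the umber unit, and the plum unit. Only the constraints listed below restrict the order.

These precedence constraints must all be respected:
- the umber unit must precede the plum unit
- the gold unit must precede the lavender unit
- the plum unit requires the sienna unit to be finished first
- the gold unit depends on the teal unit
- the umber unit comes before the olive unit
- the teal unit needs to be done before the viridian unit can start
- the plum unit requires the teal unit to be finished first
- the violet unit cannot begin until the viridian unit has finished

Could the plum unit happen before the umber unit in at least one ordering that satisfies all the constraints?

No

There is a dependency chain the umber unit → the plum unit, so the plum unit always comes after the umber unit.
Hence the plum unit can never be scheduled before the umber unit.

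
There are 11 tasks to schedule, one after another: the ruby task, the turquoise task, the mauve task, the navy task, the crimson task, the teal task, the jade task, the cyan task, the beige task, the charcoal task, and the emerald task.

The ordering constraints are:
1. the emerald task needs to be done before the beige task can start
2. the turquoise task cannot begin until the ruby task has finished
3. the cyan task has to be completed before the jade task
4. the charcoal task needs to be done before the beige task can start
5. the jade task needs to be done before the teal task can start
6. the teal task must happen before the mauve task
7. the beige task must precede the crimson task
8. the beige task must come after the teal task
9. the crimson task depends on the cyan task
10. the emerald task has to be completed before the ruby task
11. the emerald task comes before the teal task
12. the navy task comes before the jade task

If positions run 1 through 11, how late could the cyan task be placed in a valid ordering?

6

The tasks that are forced after the cyan task, directly or by a chain of constraints, are the mauve task, the crimson task, the teal task, the jade task, the beige task. That's 5 tasks.
With 5 mandatory successors out of 11 tasks total, the latest slot for the cyan task is 11−5 = 6, and it's reachable by doing all non-successors before the cyan task.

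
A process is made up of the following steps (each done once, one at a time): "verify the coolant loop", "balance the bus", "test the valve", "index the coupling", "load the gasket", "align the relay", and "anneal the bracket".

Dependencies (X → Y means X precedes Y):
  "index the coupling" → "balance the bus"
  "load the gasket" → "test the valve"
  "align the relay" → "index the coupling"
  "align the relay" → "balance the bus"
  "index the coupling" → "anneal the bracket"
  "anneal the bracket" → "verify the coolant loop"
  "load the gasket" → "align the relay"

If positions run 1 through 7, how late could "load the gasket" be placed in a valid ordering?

1

Every step that must follow "load the gasket" has to come after it. Tracing all chains starting from "load the gasket", those steps are: "verify the coolant loop", "balance the bus", "test the valve", "index the coupling", "align the relay", "anneal the bracket" — 6 in total.
With 6 mandatory successors out of 7 steps total, the latest slot for "load the gasket" is 7−6 = 1, and it's reachable by doing all non-successors before "load the gasket".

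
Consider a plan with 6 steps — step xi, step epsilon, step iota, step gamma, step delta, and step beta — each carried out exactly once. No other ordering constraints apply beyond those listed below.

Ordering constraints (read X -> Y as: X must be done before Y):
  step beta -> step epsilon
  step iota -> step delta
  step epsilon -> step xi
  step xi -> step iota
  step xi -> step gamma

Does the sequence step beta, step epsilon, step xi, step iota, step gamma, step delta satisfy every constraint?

Yes

Checking each listed constraint against this order: for instance, step iota is in position 4 and step delta in position 6, so that constraint holds — and the remaining constraints check out the same way.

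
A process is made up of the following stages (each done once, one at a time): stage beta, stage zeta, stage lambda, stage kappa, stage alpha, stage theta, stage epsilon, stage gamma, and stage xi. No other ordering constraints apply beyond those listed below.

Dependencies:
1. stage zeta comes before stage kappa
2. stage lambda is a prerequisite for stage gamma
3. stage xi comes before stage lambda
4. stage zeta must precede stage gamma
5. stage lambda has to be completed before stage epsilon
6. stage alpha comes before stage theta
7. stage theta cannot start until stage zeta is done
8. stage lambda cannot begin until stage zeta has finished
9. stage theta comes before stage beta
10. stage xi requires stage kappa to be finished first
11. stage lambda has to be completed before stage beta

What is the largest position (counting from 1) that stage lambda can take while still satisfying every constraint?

Every stage that must follow stage lambda has to come after it. Tracing all chains starting from stage lambda, those stages are: stage beta, stage epsilon, stage gamma — 3 in total.
So at least 3 stages follow stage lambda, putting stage lambda no later than position 6. That position is achievable by scheduling everything else first.

6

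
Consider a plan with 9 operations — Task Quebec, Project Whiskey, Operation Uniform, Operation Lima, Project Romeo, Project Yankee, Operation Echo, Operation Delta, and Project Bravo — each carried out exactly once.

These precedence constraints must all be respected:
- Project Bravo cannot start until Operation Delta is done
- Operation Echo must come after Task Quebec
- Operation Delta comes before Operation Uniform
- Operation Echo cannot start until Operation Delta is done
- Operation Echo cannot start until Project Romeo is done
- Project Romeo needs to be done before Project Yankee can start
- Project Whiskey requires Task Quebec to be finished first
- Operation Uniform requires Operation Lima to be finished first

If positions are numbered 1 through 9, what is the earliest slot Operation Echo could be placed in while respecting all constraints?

The operations that are forced before Operation Echo, directly or transitively, are Task Quebec, Project Romeo, Operation Delta. That's 3 operations.
So at minimum 3 operations come before Operation Echo, putting Operation Echo no earlier than position 4. That position is achievable by scheduling exactly those predecessors first.

4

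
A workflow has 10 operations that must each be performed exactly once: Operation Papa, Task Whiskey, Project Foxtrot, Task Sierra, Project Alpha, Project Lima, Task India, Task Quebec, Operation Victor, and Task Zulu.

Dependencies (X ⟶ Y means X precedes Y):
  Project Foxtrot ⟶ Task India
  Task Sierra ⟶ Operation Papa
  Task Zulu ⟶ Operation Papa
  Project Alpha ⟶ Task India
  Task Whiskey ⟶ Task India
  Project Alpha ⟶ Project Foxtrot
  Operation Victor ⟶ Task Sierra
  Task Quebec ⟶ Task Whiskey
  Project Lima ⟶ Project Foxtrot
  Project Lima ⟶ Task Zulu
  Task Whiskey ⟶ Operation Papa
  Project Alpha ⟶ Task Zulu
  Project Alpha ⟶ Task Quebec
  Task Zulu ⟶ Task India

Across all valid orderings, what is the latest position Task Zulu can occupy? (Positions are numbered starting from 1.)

Every operation that must follow Task Zulu has to come after it. Tracing all chains starting from Task Zulu, those operations are: Operation Papa, Task India — 2 in total.
With 2 mandatory successors out of 10 operations total, the latest slot for Task Zulu is 10−2 = 8, and it's reachable by doing all non-successors before Task Zulu.

8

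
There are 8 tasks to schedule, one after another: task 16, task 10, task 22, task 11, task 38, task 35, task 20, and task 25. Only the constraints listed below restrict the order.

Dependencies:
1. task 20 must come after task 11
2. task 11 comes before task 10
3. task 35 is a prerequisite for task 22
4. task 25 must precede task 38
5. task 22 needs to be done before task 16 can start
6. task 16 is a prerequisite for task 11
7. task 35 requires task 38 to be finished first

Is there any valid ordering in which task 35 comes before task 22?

Every valid ordering already has task 35 before task 22 (the constraints require it), so in particular at least one does.

Yes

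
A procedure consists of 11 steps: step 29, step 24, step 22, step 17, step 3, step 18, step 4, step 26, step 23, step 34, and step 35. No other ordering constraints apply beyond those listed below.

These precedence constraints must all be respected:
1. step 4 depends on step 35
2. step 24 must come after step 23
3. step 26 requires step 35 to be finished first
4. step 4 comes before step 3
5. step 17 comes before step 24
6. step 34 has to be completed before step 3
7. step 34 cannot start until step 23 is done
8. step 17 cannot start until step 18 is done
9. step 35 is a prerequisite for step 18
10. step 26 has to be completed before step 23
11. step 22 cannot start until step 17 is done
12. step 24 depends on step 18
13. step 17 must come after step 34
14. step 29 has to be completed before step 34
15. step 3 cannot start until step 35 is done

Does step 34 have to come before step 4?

No

Nothing in the constraints links step 34 and step 4; they are unordered relative to each other.
A valid ordering placing step 4 before step 34 exists, so the answer is no.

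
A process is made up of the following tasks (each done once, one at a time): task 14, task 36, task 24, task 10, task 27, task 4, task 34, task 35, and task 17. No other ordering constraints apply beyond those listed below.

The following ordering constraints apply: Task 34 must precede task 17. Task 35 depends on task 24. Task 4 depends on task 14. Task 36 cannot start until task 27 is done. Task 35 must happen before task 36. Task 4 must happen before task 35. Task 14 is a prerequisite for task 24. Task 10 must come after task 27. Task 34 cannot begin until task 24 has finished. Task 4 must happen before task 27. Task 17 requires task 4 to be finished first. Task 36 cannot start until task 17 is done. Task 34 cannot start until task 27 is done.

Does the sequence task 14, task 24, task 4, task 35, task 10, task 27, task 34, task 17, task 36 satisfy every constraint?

No

The sequence places task 10 ahead of task 27.
But one of the constraints requires task 27 before task 10, so this ordering violates it.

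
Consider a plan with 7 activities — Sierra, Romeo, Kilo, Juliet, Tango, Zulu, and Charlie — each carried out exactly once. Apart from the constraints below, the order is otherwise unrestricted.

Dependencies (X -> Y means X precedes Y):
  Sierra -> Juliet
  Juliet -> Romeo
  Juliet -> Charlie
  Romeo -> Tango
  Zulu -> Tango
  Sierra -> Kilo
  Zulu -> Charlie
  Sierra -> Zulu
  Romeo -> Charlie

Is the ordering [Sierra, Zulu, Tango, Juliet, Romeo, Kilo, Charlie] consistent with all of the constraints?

No

In the proposed order, Tango appears before Romeo.
That contradicts the constraint that Romeo must precede Tango.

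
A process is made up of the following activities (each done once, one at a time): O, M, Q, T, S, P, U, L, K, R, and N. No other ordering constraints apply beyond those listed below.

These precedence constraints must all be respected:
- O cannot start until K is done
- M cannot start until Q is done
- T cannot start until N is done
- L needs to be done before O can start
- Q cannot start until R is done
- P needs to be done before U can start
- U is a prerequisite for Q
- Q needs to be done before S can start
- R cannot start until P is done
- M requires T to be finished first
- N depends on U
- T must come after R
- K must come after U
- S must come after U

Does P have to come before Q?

Yes

Following the dependencies: P → R → Q.
Hence P necessarily comes before Q.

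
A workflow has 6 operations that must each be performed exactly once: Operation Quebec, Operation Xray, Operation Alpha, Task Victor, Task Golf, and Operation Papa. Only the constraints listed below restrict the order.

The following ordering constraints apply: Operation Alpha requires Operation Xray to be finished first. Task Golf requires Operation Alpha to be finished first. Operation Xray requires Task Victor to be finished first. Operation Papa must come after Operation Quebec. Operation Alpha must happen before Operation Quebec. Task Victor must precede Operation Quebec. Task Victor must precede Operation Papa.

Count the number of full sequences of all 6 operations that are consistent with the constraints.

3

Only Task Victor has no prerequisites, so it must go first.
Enumerating by repeatedly choosing an available operation (one whose prerequisites are all placed) gives 3 distinct complete orderings.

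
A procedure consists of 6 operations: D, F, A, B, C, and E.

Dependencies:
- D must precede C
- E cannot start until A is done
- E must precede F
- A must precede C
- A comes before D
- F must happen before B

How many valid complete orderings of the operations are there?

A is the only operation with nothing required before it, so every ordering starts there.
Counting all ways to extend the partial order to a total order gives 10.

10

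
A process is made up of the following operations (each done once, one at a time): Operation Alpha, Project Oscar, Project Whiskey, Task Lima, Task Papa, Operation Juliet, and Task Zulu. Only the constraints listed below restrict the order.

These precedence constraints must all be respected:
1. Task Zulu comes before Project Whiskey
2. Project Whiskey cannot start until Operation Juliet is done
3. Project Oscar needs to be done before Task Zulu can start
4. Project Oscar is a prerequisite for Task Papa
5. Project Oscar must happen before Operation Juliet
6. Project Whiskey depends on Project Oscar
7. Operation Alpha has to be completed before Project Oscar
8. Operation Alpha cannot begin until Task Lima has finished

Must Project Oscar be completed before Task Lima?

In fact the dependencies run the other way: Task Lima → Operation Alpha → Project Oscar.
So Project Oscar does not have to come before Task Lima — it cannot.

No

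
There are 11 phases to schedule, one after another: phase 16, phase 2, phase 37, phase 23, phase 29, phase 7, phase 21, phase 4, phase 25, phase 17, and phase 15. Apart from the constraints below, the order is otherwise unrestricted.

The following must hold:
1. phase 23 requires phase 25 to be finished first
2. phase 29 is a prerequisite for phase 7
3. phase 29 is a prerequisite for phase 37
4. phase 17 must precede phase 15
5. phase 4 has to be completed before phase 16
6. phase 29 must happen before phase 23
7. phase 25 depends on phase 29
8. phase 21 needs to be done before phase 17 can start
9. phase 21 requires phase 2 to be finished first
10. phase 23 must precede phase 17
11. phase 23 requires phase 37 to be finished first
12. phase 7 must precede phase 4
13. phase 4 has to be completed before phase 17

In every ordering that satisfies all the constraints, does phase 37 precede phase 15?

Yes

Following the dependencies: phase 37 → phase 23 → phase 17 → phase 15.
That forces phase 37 before phase 15 in every valid schedule.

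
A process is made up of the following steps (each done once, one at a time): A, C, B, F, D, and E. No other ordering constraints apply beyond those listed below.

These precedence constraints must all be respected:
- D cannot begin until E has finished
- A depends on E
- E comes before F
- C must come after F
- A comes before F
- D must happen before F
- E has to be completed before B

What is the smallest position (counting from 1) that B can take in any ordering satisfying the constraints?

2

The only step forced before B (directly or transitively) is E.
With 1 mandatory predecessor, the earliest B can sit is position 1+1 = 2, and placing just that one first achieves it.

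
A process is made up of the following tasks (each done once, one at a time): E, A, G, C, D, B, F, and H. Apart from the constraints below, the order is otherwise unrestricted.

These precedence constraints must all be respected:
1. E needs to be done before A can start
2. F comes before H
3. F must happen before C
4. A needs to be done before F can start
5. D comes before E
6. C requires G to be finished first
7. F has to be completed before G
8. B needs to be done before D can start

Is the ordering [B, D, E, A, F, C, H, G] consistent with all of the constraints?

No

Here G comes after C.
Since G is required before C, the ordering is invalid.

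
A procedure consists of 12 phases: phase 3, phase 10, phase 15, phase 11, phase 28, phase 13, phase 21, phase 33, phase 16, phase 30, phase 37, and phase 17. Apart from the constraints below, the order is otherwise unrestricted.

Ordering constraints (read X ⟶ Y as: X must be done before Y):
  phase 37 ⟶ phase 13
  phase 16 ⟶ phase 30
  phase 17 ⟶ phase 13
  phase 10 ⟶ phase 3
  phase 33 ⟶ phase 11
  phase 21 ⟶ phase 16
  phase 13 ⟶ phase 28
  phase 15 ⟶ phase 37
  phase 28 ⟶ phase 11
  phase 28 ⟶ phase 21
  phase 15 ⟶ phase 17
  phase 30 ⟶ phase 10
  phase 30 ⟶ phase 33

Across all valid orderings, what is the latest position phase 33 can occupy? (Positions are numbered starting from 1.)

11

Following the constraints forward from phase 33, its only required successor is phase 11.
So at least 1 phase follows phase 33, putting phase 33 no later than position 11. That position is achievable by scheduling everything else first.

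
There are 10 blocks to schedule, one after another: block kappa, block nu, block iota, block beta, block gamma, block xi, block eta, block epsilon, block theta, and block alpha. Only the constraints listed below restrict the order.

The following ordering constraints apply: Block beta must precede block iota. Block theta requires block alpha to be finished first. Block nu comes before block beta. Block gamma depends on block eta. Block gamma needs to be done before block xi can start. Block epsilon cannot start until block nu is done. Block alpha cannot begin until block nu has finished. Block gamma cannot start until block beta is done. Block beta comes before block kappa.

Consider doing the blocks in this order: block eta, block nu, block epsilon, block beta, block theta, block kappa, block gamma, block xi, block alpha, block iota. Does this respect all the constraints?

The sequence places block theta ahead of block alpha.
Since block alpha is required before block theta, the ordering is invalid.

No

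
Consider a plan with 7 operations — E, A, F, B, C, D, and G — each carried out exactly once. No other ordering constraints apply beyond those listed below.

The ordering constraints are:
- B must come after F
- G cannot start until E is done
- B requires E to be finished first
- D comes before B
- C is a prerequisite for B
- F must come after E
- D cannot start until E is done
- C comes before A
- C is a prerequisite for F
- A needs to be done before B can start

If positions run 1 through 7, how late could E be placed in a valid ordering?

3

Every operation that must follow E has to come after it. Tracing all chains starting from E, those operations are: F, B, D, G — 4 in total.
With 4 mandatory successors out of 7 operations total, the latest slot for E is 7−4 = 3, and it's reachable by doing all non-successors before E.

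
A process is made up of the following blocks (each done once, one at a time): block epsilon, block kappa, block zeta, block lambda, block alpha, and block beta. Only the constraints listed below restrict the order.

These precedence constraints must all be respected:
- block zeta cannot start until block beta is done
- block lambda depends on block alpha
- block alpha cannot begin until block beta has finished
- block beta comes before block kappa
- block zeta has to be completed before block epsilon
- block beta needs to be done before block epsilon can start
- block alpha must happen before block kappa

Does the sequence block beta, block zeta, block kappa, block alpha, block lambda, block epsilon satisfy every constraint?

No

The sequence places block kappa ahead of block alpha.
That contradicts the constraint that block alpha must precede block kappa.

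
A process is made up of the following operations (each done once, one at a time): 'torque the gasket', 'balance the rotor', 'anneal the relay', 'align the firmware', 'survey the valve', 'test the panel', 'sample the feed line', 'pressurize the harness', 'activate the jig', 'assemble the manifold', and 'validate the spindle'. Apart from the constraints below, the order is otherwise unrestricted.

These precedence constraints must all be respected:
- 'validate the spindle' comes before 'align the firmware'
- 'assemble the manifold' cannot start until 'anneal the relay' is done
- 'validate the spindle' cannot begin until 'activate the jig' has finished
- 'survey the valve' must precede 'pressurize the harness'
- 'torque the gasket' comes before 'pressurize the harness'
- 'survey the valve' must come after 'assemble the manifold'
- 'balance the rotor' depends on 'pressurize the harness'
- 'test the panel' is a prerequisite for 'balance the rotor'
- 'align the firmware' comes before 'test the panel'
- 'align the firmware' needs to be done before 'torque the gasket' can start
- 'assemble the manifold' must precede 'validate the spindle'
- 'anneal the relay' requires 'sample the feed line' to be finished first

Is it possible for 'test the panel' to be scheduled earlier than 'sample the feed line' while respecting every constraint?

No

The constraints give a chain 'sample the feed line' → 'anneal the relay' → 'assemble the manifold' → 'validate the spindle' → 'align the firmware' → 'test the panel', which forces 'sample the feed line' before 'test the panel'.
Hence 'test the panel' can never be scheduled before 'sample the feed line'.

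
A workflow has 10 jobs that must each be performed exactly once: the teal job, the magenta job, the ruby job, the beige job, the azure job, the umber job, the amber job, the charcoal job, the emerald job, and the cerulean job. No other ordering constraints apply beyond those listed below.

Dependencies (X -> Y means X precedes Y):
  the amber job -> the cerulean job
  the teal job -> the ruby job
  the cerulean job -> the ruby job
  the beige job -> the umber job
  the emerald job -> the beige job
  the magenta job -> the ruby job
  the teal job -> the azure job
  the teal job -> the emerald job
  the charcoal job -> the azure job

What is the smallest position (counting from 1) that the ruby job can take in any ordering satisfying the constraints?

Working backwards through the constraints from the ruby job, its full set of required predecessors is the teal job, the magenta job, the amber job, the cerulean job — 4 of them.
With 4 mandatory predecessors, the earliest the ruby job can sit is position 4+1 = 5, and placing just those 4 first achieves it.

5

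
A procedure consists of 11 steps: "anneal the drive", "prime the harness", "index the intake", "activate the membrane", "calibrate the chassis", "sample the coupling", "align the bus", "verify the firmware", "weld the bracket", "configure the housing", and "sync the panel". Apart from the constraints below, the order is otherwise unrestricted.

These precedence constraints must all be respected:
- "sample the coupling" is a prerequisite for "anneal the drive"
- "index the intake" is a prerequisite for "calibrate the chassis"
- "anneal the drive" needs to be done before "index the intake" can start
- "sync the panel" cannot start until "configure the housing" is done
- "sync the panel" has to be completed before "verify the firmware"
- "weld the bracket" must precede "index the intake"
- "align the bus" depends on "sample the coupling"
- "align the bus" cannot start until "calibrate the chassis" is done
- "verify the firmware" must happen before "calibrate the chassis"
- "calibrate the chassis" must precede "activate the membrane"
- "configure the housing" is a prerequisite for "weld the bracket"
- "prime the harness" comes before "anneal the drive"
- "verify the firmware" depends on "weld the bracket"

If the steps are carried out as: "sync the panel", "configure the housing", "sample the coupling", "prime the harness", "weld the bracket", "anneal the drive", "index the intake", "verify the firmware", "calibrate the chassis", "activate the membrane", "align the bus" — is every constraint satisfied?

No

The sequence places "sync the panel" ahead of "configure the housing".
But one of the constraints requires "configure the housing" before "sync the panel", so this ordering violates it.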